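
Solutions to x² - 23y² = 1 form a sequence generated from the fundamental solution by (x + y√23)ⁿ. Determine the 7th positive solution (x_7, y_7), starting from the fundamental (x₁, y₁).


Step 1: Find the fundamental solution (x₁, y₁) of x² - 23y² = 1.
  Expand √23 as a continued fraction. a₀ = ⌊√23⌋ = 4; iterate m_{k+1} = d_k·a_k − m_k, d_{k+1} = (23 − m_{k+1}²)/d_k, a_{k+1} = ⌊(a₀ + m_{k+1})/d_{k+1}⌋ (starting m₀ = 0, d₀ = 1), with convergents p_k = a_k·p_{k-1} + p_{k-2}, q_k = a_k·q_{k-1} + q_{k-2} (p₋₁ = 1, q₋₁ = 0):
  k = 0: a₀ = 4; p₀/q₀ = 4/1; p₀² − 23·q₀² = 16 − 23 = -7.
  k = 1: m = 4, d = 7, a = ⌊(4 + 4)/7⌋ = 1; p/q = (1·4 + 1)/(1·1 + 0) = 5/1; p² − 23·q² = 25 − 23 = 2.
  k = 2: m = 3, d = 2, a = ⌊(4 + 3)/2⌋ = 3; p/q = (3·5 + 4)/(3·1 + 1) = 19/4; p² − 23·q² = 361 − 368 = -7.
  k = 3: m = 3, d = 7, a = ⌊(4 + 3)/7⌋ = 1; p/q = (1·19 + 5)/(1·4 + 1) = 24/5; p² − 23·q² = 576 − 575 = 1.
  The first convergent with p² − 23·q² = 1 gives the fundamental solution (x₁, y₁) = (24, 5).
Step 2: Apply the recurrence (x_{n+1}, y_{n+1}) = (x₁x_n + 23y₁y_n, x₁y_n + y₁x_n) repeatedly.
  From (x_1, y_1) = (24, 5): x_2 = 24·24 + 23·5·5 = 1151; y_2 = 24·5 + 5·24 = 240.
  From (x_2, y_2) = (1151, 240): x_3 = 24·1151 + 23·5·240 = 55224; y_3 = 24·240 + 5·1151 = 11515.
  From (x_3, y_3) = (55224, 11515): x_4 = 24·55224 + 23·5·11515 = 2649601; y_4 = 24·11515 + 5·55224 = 552480.
  From (x_4, y_4) = (2649601, 552480): x_5 = 24·2649601 + 23·5·552480 = 127125624; y_5 = 24·552480 + 5·2649601 = 26507525.
  From (x_5, y_5) = (127125624, 26507525): x_6 = 24·127125624 + 23·5·26507525 = 6099380351; y_6 = 24·26507525 + 5·127125624 = 1271808720.
  From (x_6, y_6) = (6099380351, 1271808720): x_7 = 24·6099380351 + 23·5·1271808720 = 292643131224; y_7 = 24·1271808720 + 5·6099380351 = 61020311035.
Step 3: Verify x_7² - 23·y_7² = 85640002252587283738176 - 85640002252587283738175 = 1 (should be 1). ✓

(x_1, y_1) = (24, 5); (x_7, y_7) = (292643131224, 61020311035).


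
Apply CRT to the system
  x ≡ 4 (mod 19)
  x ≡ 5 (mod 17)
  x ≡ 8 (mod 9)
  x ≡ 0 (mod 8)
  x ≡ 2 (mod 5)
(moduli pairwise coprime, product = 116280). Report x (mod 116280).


Product of moduli M = 19 · 17 · 9 · 8 · 5 = 116280.
Merge one congruence at a time:
  Start: x ≡ 4 (mod 19).
  Combine with x ≡ 5 (mod 17); new modulus lcm = 323.
    Write x = 4 + 19·t and substitute into x ≡ 5 (mod 17): 19·t ≡ 5 − 4 = 1 (mod 17).
    Reduce coefficients mod 17: 2·t ≡ 1 (mod 17).
    The inverse of 2 mod 17 is 9 (since 2·9 = 18 = 1·17 + 1), so t ≡ 9·1 = 9 ≡ 9 (mod 17).
    Then x = 4 + 19·9 = 175, valid modulo lcm(19, 17) = 323: x ≡ 175 (mod 323).
  Combine with x ≡ 8 (mod 9); new modulus lcm = 2907.
    Write x = 175 + 323·t and substitute into x ≡ 8 (mod 9): 323·t ≡ 8 − 175 = -167 (mod 9).
    Reduce coefficients mod 9: 8·t ≡ 4 (mod 9).
    The inverse of 8 mod 9 is 8 (since 8·8 = 64 = 7·9 + 1), so t ≡ 8·4 = 32 ≡ 5 (mod 9).
    Then x = 175 + 323·5 = 1790, valid modulo lcm(323, 9) = 2907: x ≡ 1790 (mod 2907).
  Combine with x ≡ 0 (mod 8); new modulus lcm = 23256.
    Write x = 1790 + 2907·t and substitute into x ≡ 0 (mod 8): 2907·t ≡ 0 − 1790 = -1790 (mod 8).
    Reduce coefficients mod 8: 3·t ≡ 2 (mod 8).
    The inverse of 3 mod 8 is 3 (since 3·3 = 9 = 1·8 + 1), so t ≡ 3·2 = 6 ≡ 6 (mod 8).
    Then x = 1790 + 2907·6 = 19232, valid modulo lcm(2907, 8) = 23256: x ≡ 19232 (mod 23256).
  Combine with x ≡ 2 (mod 5); new modulus lcm = 116280.
    Write x = 19232 + 23256·t and substitute into x ≡ 2 (mod 5): 23256·t ≡ 2 − 19232 = -19230 (mod 5).
    Reduce coefficients mod 5: 1·t ≡ 0 (mod 5).
    So t ≡ 0 (mod 5).
    Then x = 19232 + 23256·0 = 19232, valid modulo lcm(23256, 5) = 116280: x ≡ 19232 (mod 116280).
Verify against each original: 19232 mod 19 = 4, 19232 mod 17 = 5, 19232 mod 9 = 8, 19232 mod 8 = 0, 19232 mod 5 = 2.

x ≡ 19232 (mod 116280).


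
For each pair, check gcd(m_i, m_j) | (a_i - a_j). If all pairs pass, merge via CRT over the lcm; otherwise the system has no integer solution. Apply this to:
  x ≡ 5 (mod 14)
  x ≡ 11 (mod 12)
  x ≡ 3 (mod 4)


Moduli 14, 12, 4 are not pairwise coprime, so CRT works modulo lcm(m_i) when all pairwise compatibility conditions hold.
Pairwise compatibility: gcd(m_i, m_j) must divide a_i - a_j for every pair.
Merge one congruence at a time:
  Start: x ≡ 5 (mod 14).
  Combine with x ≡ 11 (mod 12): gcd(14, 12) = 2; 11 - 5 = 6, which IS divisible by 2, so compatible.
    Write x = 5 + 14·t and substitute into x ≡ 11 (mod 12): 14·t ≡ 11 − 5 = 6 (mod 12).
    Divide the congruence (and modulus) by g = 2: 7·t ≡ 3 (mod 6).
    Reduce coefficients mod 6: 1·t ≡ 3 (mod 6).
    So t ≡ 3 (mod 6).
    Then x = 5 + 14·3 = 47, valid modulo lcm(14, 12) = 84: x ≡ 47 (mod 84).
  Combine with x ≡ 3 (mod 4): gcd(84, 4) = 4; 3 - 47 = -44, which IS divisible by 4, so compatible.
    Write x = 47 + 84·t and substitute into x ≡ 3 (mod 4): 84·t ≡ 3 − 47 = -44 (mod 4).
    Divide the congruence (and modulus) by g = 4: 21·t ≡ -11 (mod 1).
    Modulo 1 every t works; take t = 0.
    Then x = 47 + 84·0 = 47, valid modulo lcm(84, 4) = 84: x ≡ 47 (mod 84).
Verify: 47 mod 14 = 5, 47 mod 12 = 11, 47 mod 4 = 3.

x ≡ 47 (mod 84).


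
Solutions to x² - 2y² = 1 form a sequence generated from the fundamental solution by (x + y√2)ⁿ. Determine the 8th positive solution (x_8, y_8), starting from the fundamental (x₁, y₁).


Step 1: Find the fundamental solution (x₁, y₁) of x² - 2y² = 1.
  Expand √2 as a continued fraction. a₀ = ⌊√2⌋ = 1; iterate m_{k+1} = d_k·a_k − m_k, d_{k+1} = (2 − m_{k+1}²)/d_k, a_{k+1} = ⌊(a₀ + m_{k+1})/d_{k+1}⌋ (starting m₀ = 0, d₀ = 1), with convergents p_k = a_k·p_{k-1} + p_{k-2}, q_k = a_k·q_{k-1} + q_{k-2} (p₋₁ = 1, q₋₁ = 0):
  k = 0: a₀ = 1; p₀/q₀ = 1/1; p₀² − 2·q₀² = 1 − 2 = -1.
  k = 1: m = 1, d = 1, a = ⌊(1 + 1)/1⌋ = 2; p/q = (2·1 + 1)/(2·1 + 0) = 3/2; p² − 2·q² = 9 − 8 = 1.
  The first convergent with p² − 2·q² = 1 gives the fundamental solution (x₁, y₁) = (3, 2).
Step 2: Apply the recurrence (x_{n+1}, y_{n+1}) = (x₁x_n + 2y₁y_n, x₁y_n + y₁x_n) repeatedly.
  From (x_1, y_1) = (3, 2): x_2 = 3·3 + 2·2·2 = 17; y_2 = 3·2 + 2·3 = 12.
  From (x_2, y_2) = (17, 12): x_3 = 3·17 + 2·2·12 = 99; y_3 = 3·12 + 2·17 = 70.
  From (x_3, y_3) = (99, 70): x_4 = 3·99 + 2·2·70 = 577; y_4 = 3·70 + 2·99 = 408.
  From (x_4, y_4) = (577, 408): x_5 = 3·577 + 2·2·408 = 3363; y_5 = 3·408 + 2·577 = 2378.
  From (x_5, y_5) = (3363, 2378): x_6 = 3·3363 + 2·2·2378 = 19601; y_6 = 3·2378 + 2·3363 = 13860.
  From (x_6, y_6) = (19601, 13860): x_7 = 3·19601 + 2·2·13860 = 114243; y_7 = 3·13860 + 2·19601 = 80782.
  From (x_7, y_7) = (114243, 80782): x_8 = 3·114243 + 2·2·80782 = 665857; y_8 = 3·80782 + 2·114243 = 470832.
Step 3: Verify x_8² - 2·y_8² = 443365544449 - 443365544448 = 1 (should be 1). ✓

(x_1, y_1) = (3, 2); (x_8, y_8) = (665857, 470832).


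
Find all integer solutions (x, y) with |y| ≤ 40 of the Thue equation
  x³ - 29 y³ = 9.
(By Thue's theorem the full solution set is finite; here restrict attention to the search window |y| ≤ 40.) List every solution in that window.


The equation is x³ - 29y³ = 9. For fixed y, x³ = 29·y³ + 9, so a solution requires the RHS to be a perfect cube.
Strategy: iterate y from -40 to 40, compute RHS = 29·y³ + 9, and check whether it is a (positive or negative) perfect cube.
Check small values of y:
  y = 0: RHS = 9 is not a perfect cube.
  y = 1: RHS = 38 is not a perfect cube.
  y = -1: RHS = -20 is not a perfect cube.
  y = 2: RHS = 241 is not a perfect cube.
  y = -2: RHS = -223 is not a perfect cube.
  y = 3: RHS = 792 is not a perfect cube.
  y = -3: RHS = -774 is not a perfect cube.
Continuing the search up to |y| = 40 finds no solutions either.
No (x, y) in the scanned range satisfies the equation.

No integer solutions with |y| ≤ 40.


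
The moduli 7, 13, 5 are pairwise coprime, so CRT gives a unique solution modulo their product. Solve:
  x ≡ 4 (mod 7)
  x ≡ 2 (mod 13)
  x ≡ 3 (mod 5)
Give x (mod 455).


Moduli 7, 13, 5 are pairwise coprime; by CRT there is a unique solution modulo M = 7 · 13 · 5 = 455.
Solve pairwise, accumulating the modulus:
  Start with x ≡ 4 (mod 7).
  Combine with x ≡ 2 (mod 13): since gcd(7, 13) = 1, we get a unique residue mod 91.
    Write x = 4 + 7·t and substitute into x ≡ 2 (mod 13): 7·t ≡ 2 − 4 = -2 (mod 13).
    Reduce coefficients mod 13: 7·t ≡ 11 (mod 13).
    The inverse of 7 mod 13 is 2 (since 7·2 = 14 = 1·13 + 1), so t ≡ 2·11 = 22 ≡ 9 (mod 13).
    Then x = 4 + 7·9 = 67, valid modulo lcm(7, 13) = 91: x ≡ 67 (mod 91).
  Combine with x ≡ 3 (mod 5): since gcd(91, 5) = 1, we get a unique residue mod 455.
    Write x = 67 + 91·t and substitute into x ≡ 3 (mod 5): 91·t ≡ 3 − 67 = -64 (mod 5).
    Reduce coefficients mod 5: 1·t ≡ 1 (mod 5).
    So t ≡ 1 (mod 5).
    Then x = 67 + 91·1 = 158, valid modulo lcm(91, 5) = 455: x ≡ 158 (mod 455).
Verify: 158 mod 7 = 4 ✓, 158 mod 13 = 2 ✓, 158 mod 5 = 3 ✓.

x ≡ 158 (mod 455).


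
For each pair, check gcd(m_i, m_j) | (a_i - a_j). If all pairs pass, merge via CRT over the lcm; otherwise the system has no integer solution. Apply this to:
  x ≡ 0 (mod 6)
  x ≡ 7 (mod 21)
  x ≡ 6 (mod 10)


Moduli 6, 21, 10 are not pairwise coprime, so CRT works modulo lcm(m_i) when all pairwise compatibility conditions hold.
Pairwise compatibility: gcd(m_i, m_j) must divide a_i - a_j for every pair.
Merge one congruence at a time:
  Start: x ≡ 0 (mod 6).
  Combine with x ≡ 7 (mod 21): gcd(6, 21) = 3, and 7 - 0 = 7 is NOT divisible by 3.
    ⇒ system is inconsistent (no integer solution).

No solution (the system is inconsistent).


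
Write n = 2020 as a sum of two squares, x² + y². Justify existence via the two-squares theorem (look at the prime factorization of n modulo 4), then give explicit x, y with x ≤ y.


Step 1: Factor n = 2020 = 2^2 · 5 · 101.
Step 2: Check the mod-4 condition on each prime factor: 2 = 2 (special); 5 ≡ 1 (mod 4), exponent 1; 101 ≡ 1 (mod 4), exponent 1.
All primes ≡ 3 (mod 4) appear to even exponent (or don't appear), so by the two-squares theorem n IS expressible as a sum of two squares.
Step 3: Build a representation. Group n = k² · m with k = 2 and m = 5 · 101 = 505 (a product of primes ≡ 1 (mod 4)); a representation of m scales to one of n via (k·x)² + (k·y)² = k²(x² + y²). Each prime p ≡ 1 (mod 4) is itself a sum of two squares; find a² by testing p − a² for a perfect square:
  5: 5 − 1² = 4 = 2² ⇒ 5 = 1² + 2².
  101: 101 − 1² = 100 = 10² ⇒ 101 = 1² + 10².
  Combine using the Brahmagupta–Fibonacci identity (a² + b²)(c² + d²) = (ac − bd)² + (ad + bc)² = (ac + bd)² + (ad − bc)²:
  5 · 101 = 505: from (1² + 2²)(1² + 10²), take (1·1 − 2·10, 1·10 + 2·1) = (1 − 20, 10 + 2) = (-19, 12); dropping signs (only squares matter) gives (19, 12); check 19² + 12² = 361 + 144 = 505 ✓.
  Scale by k = 2: (2·19, 2·12) = (38, 24).
Step 4: Order so x ≤ y and verify: 24² + 38² = 576 + 1444 = 2020 = n. ✓

n = 2020 = 24² + 38² (one valid representation with x ≤ y).


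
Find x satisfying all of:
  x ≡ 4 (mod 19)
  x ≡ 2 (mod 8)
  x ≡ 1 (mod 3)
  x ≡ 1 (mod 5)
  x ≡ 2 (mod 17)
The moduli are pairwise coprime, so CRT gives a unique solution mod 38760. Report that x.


Product of moduli M = 19 · 8 · 3 · 5 · 17 = 38760.
Merge one congruence at a time:
  Start: x ≡ 4 (mod 19).
  Combine with x ≡ 2 (mod 8); new modulus lcm = 152.
    Write x = 4 + 19·t and substitute into x ≡ 2 (mod 8): 19·t ≡ 2 − 4 = -2 (mod 8).
    Reduce coefficients mod 8: 3·t ≡ 6 (mod 8).
    The inverse of 3 mod 8 is 3 (since 3·3 = 9 = 1·8 + 1), so t ≡ 3·6 = 18 ≡ 2 (mod 8).
    Then x = 4 + 19·2 = 42, valid modulo lcm(19, 8) = 152: x ≡ 42 (mod 152).
  Combine with x ≡ 1 (mod 3); new modulus lcm = 456.
    Write x = 42 + 152·t and substitute into x ≡ 1 (mod 3): 152·t ≡ 1 − 42 = -41 (mod 3).
    Reduce coefficients mod 3: 2·t ≡ 1 (mod 3).
    The inverse of 2 mod 3 is 2 (since 2·2 = 4 = 1·3 + 1), so t ≡ 2·1 = 2 ≡ 2 (mod 3).
    Then x = 42 + 152·2 = 346, valid modulo lcm(152, 3) = 456: x ≡ 346 (mod 456).
  Combine with x ≡ 1 (mod 5); new modulus lcm = 2280.
    Write x = 346 + 456·t and substitute into x ≡ 1 (mod 5): 456·t ≡ 1 − 346 = -345 (mod 5).
    Reduce coefficients mod 5: 1·t ≡ 0 (mod 5).
    So t ≡ 0 (mod 5).
    Then x = 346 + 456·0 = 346, valid modulo lcm(456, 5) = 2280: x ≡ 346 (mod 2280).
  Combine with x ≡ 2 (mod 17); new modulus lcm = 38760.
    Write x = 346 + 2280·t and substitute into x ≡ 2 (mod 17): 2280·t ≡ 2 − 346 = -344 (mod 17).
    Reduce coefficients mod 17: 2·t ≡ 13 (mod 17).
    The inverse of 2 mod 17 is 9 (since 2·9 = 18 = 1·17 + 1), so t ≡ 9·13 = 117 ≡ 15 (mod 17).
    Then x = 346 + 2280·15 = 34546, valid modulo lcm(2280, 17) = 38760: x ≡ 34546 (mod 38760).
Verify against each original: 34546 mod 19 = 4, 34546 mod 8 = 2, 34546 mod 3 = 1, 34546 mod 5 = 1, 34546 mod 17 = 2.

x ≡ 34546 (mod 38760).


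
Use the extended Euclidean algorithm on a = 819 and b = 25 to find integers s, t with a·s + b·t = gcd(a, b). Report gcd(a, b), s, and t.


Euclidean algorithm on (819, 25) — divide until remainder is 0:
  819 = 32 · 25 + 19
  25 = 1 · 19 + 6
  19 = 3 · 6 + 1
  6 = 6 · 1 + 0
gcd(819, 25) = 1.
Track Bezout coefficients alongside the remainders: start with r₀ = 819 = a·1 + b·0 (s = 1, t = 0) and r₁ = 25 = a·0 + b·1 (s = 0, t = 1); each new remainder r_{k+1} = r_{k-1} − q_k·r_k inherits s_{k+1} = s_{k-1} − q_k·s_k, t_{k+1} = t_{k-1} − q_k·t_k, so r_k = a·s_k + b·t_k at every step:
  q = 32: r = 19, s = 1 − 32·0 = 1, t = 0 − 32·1 = -32  (check: 819·1 + 25·(-32) = 19)
  q = 1: r = 6, s = 0 − 1·1 = -1, t = 1 − 1·(-32) = 33  (check: 819·(-1) + 25·33 = 6)
  q = 3: r = 1, s = 1 − 3·(-1) = 4, t = -32 − 3·33 = -131  (check: 819·4 + 25·(-131) = 1)
The row with r = 1 (the gcd) gives the Bezout coefficients s = 4, t = -131.
Result: 819 · (4) + 25 · (-131) = 1.

gcd(819, 25) = 1; s = 4, t = -131 (check: 819·4 + 25·(-131) = 1).


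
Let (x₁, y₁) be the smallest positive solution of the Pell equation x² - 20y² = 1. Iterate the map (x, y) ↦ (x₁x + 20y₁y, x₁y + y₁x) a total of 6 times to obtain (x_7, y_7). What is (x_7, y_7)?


Step 1: Find the fundamental solution (x₁, y₁) of x² - 20y² = 1.
  Expand √20 as a continued fraction. a₀ = ⌊√20⌋ = 4; iterate m_{k+1} = d_k·a_k − m_k, d_{k+1} = (20 − m_{k+1}²)/d_k, a_{k+1} = ⌊(a₀ + m_{k+1})/d_{k+1}⌋ (starting m₀ = 0, d₀ = 1), with convergents p_k = a_k·p_{k-1} + p_{k-2}, q_k = a_k·q_{k-1} + q_{k-2} (p₋₁ = 1, q₋₁ = 0):
  k = 0: a₀ = 4; p₀/q₀ = 4/1; p₀² − 20·q₀² = 16 − 20 = -4.
  k = 1: m = 4, d = 4, a = ⌊(4 + 4)/4⌋ = 2; p/q = (2·4 + 1)/(2·1 + 0) = 9/2; p² − 20·q² = 81 − 80 = 1.
  The first convergent with p² − 20·q² = 1 gives the fundamental solution (x₁, y₁) = (9, 2).
Step 2: Apply the recurrence (x_{n+1}, y_{n+1}) = (x₁x_n + 20y₁y_n, x₁y_n + y₁x_n) repeatedly.
  From (x_1, y_1) = (9, 2): x_2 = 9·9 + 20·2·2 = 161; y_2 = 9·2 + 2·9 = 36.
  From (x_2, y_2) = (161, 36): x_3 = 9·161 + 20·2·36 = 2889; y_3 = 9·36 + 2·161 = 646.
  From (x_3, y_3) = (2889, 646): x_4 = 9·2889 + 20·2·646 = 51841; y_4 = 9·646 + 2·2889 = 11592.
  From (x_4, y_4) = (51841, 11592): x_5 = 9·51841 + 20·2·11592 = 930249; y_5 = 9·11592 + 2·51841 = 208010.
  From (x_5, y_5) = (930249, 208010): x_6 = 9·930249 + 20·2·208010 = 16692641; y_6 = 9·208010 + 2·930249 = 3732588.
  From (x_6, y_6) = (16692641, 3732588): x_7 = 9·16692641 + 20·2·3732588 = 299537289; y_7 = 9·3732588 + 2·16692641 = 66978574.
Step 3: Verify x_7² - 20·y_7² = 89722587501469521 - 89722587501469520 = 1 (should be 1). ✓

(x_1, y_1) = (9, 2); (x_7, y_7) = (299537289, 66978574).


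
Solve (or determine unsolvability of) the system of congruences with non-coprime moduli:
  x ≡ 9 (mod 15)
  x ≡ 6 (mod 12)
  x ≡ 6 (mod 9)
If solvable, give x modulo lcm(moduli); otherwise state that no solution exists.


Moduli 15, 12, 9 are not pairwise coprime, so CRT works modulo lcm(m_i) when all pairwise compatibility conditions hold.
Pairwise compatibility: gcd(m_i, m_j) must divide a_i - a_j for every pair.
Merge one congruence at a time:
  Start: x ≡ 9 (mod 15).
  Combine with x ≡ 6 (mod 12): gcd(15, 12) = 3; 6 - 9 = -3, which IS divisible by 3, so compatible.
    Write x = 9 + 15·t and substitute into x ≡ 6 (mod 12): 15·t ≡ 6 − 9 = -3 (mod 12).
    Divide the congruence (and modulus) by g = 3: 5·t ≡ -1 (mod 4).
    Reduce coefficients mod 4: 1·t ≡ 3 (mod 4).
    So t ≡ 3 (mod 4).
    Then x = 9 + 15·3 = 54, valid modulo lcm(15, 12) = 60: x ≡ 54 (mod 60).
  Combine with x ≡ 6 (mod 9): gcd(60, 9) = 3; 6 - 54 = -48, which IS divisible by 3, so compatible.
    Write x = 54 + 60·t and substitute into x ≡ 6 (mod 9): 60·t ≡ 6 − 54 = -48 (mod 9).
    Divide the congruence (and modulus) by g = 3: 20·t ≡ -16 (mod 3).
    Reduce coefficients mod 3: 2·t ≡ 2 (mod 3).
    The inverse of 2 mod 3 is 2 (since 2·2 = 4 = 1·3 + 1), so t ≡ 2·2 = 4 ≡ 1 (mod 3).
    Then x = 54 + 60·1 = 114, valid modulo lcm(60, 9) = 180: x ≡ 114 (mod 180).
Verify: 114 mod 15 = 9, 114 mod 12 = 6, 114 mod 9 = 6.

x ≡ 114 (mod 180).


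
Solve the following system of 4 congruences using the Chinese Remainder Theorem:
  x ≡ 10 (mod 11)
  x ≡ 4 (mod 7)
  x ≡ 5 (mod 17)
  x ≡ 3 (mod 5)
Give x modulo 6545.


Product of moduli M = 11 · 7 · 17 · 5 = 6545.
Merge one congruence at a time:
  Start: x ≡ 10 (mod 11).
  Combine with x ≡ 4 (mod 7); new modulus lcm = 77.
    Write x = 10 + 11·t and substitute into x ≡ 4 (mod 7): 11·t ≡ 4 − 10 = -6 (mod 7).
    Reduce coefficients mod 7: 4·t ≡ 1 (mod 7).
    The inverse of 4 mod 7 is 2 (since 4·2 = 8 = 1·7 + 1), so t ≡ 2·1 = 2 ≡ 2 (mod 7).
    Then x = 10 + 11·2 = 32, valid modulo lcm(11, 7) = 77: x ≡ 32 (mod 77).
  Combine with x ≡ 5 (mod 17); new modulus lcm = 1309.
    Write x = 32 + 77·t and substitute into x ≡ 5 (mod 17): 77·t ≡ 5 − 32 = -27 (mod 17).
    Reduce coefficients mod 17: 9·t ≡ 7 (mod 17).
    The inverse of 9 mod 17 is 2 (since 9·2 = 18 = 1·17 + 1), so t ≡ 2·7 = 14 ≡ 14 (mod 17).
    Then x = 32 + 77·14 = 1110, valid modulo lcm(77, 17) = 1309: x ≡ 1110 (mod 1309).
  Combine with x ≡ 3 (mod 5); new modulus lcm = 6545.
    Write x = 1110 + 1309·t and substitute into x ≡ 3 (mod 5): 1309·t ≡ 3 − 1110 = -1107 (mod 5).
    Reduce coefficients mod 5: 4·t ≡ 3 (mod 5).
    The inverse of 4 mod 5 is 4 (since 4·4 = 16 = 3·5 + 1), so t ≡ 4·3 = 12 ≡ 2 (mod 5).
    Then x = 1110 + 1309·2 = 3728, valid modulo lcm(1309, 5) = 6545: x ≡ 3728 (mod 6545).
Verify against each original: 3728 mod 11 = 10, 3728 mod 7 = 4, 3728 mod 17 = 5, 3728 mod 5 = 3.

x ≡ 3728 (mod 6545).


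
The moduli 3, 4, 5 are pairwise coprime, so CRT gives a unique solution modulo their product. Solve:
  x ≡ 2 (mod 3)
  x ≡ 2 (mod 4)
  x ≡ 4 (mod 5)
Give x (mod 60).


Moduli 3, 4, 5 are pairwise coprime; by CRT there is a unique solution modulo M = 3 · 4 · 5 = 60.
Solve pairwise, accumulating the modulus:
  Start with x ≡ 2 (mod 3).
  Combine with x ≡ 2 (mod 4): since gcd(3, 4) = 1, we get a unique residue mod 12.
    Write x = 2 + 3·t and substitute into x ≡ 2 (mod 4): 3·t ≡ 2 − 2 = 0 (mod 4).
    The inverse of 3 mod 4 is 3 (since 3·3 = 9 = 2·4 + 1), so t ≡ 3·0 = 0 ≡ 0 (mod 4).
    Then x = 2 + 3·0 = 2, valid modulo lcm(3, 4) = 12: x ≡ 2 (mod 12).
  Combine with x ≡ 4 (mod 5): since gcd(12, 5) = 1, we get a unique residue mod 60.
    Write x = 2 + 12·t and substitute into x ≡ 4 (mod 5): 12·t ≡ 4 − 2 = 2 (mod 5).
    Reduce coefficients mod 5: 2·t ≡ 2 (mod 5).
    The inverse of 2 mod 5 is 3 (since 2·3 = 6 = 1·5 + 1), so t ≡ 3·2 = 6 ≡ 1 (mod 5).
    Then x = 2 + 12·1 = 14, valid modulo lcm(12, 5) = 60: x ≡ 14 (mod 60).
Verify: 14 mod 3 = 2 ✓, 14 mod 4 = 2 ✓, 14 mod 5 = 4 ✓.

x ≡ 14 (mod 60).


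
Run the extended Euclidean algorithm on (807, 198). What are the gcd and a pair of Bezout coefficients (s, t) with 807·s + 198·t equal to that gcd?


Euclidean algorithm on (807, 198) — divide until remainder is 0:
  807 = 4 · 198 + 15
  198 = 13 · 15 + 3
  15 = 5 · 3 + 0
gcd(807, 198) = 3.
Track Bezout coefficients alongside the remainders: start with r₀ = 807 = a·1 + b·0 (s = 1, t = 0) and r₁ = 198 = a·0 + b·1 (s = 0, t = 1); each new remainder r_{k+1} = r_{k-1} − q_k·r_k inherits s_{k+1} = s_{k-1} − q_k·s_k, t_{k+1} = t_{k-1} − q_k·t_k, so r_k = a·s_k + b·t_k at every step:
  q = 4: r = 15, s = 1 − 4·0 = 1, t = 0 − 4·1 = -4  (check: 807·1 + 198·(-4) = 15)
  q = 13: r = 3, s = 0 − 13·1 = -13, t = 1 − 13·(-4) = 53  (check: 807·(-13) + 198·53 = 3)
The row with r = 3 (the gcd) gives the Bezout coefficients s = -13, t = 53.
Result: 807 · (-13) + 198 · (53) = 3.

gcd(807, 198) = 3; s = -13, t = 53 (check: 807·(-13) + 198·53 = 3).


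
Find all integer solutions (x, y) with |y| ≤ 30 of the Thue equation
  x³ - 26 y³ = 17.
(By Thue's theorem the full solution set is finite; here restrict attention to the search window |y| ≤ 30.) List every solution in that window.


The equation is x³ - 26y³ = 17. For fixed y, x³ = 26·y³ + 17, so a solution requires the RHS to be a perfect cube.
Strategy: iterate y from -30 to 30, compute RHS = 26·y³ + 17, and check whether it is a (positive or negative) perfect cube.
Check small values of y:
  y = 0: RHS = 17 is not a perfect cube.
  y = 1: RHS = 43 is not a perfect cube.
  y = -1: RHS = -9 is not a perfect cube.
  y = 2: RHS = 225 is not a perfect cube.
  y = -2: RHS = -191 is not a perfect cube.
  y = 3: RHS = 719 is not a perfect cube.
  y = -3: RHS = -685 is not a perfect cube.
Continuing the search up to |y| = 30 finds no solutions either.
No (x, y) in the scanned range satisfies the equation.

No integer solutions with |y| ≤ 30.


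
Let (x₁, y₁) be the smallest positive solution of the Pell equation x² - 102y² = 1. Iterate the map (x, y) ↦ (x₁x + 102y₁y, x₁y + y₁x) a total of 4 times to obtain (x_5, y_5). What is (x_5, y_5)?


Step 1: Find the fundamental solution (x₁, y₁) of x² - 102y² = 1.
  Expand √102 as a continued fraction. a₀ = ⌊√102⌋ = 10; iterate m_{k+1} = d_k·a_k − m_k, d_{k+1} = (102 − m_{k+1}²)/d_k, a_{k+1} = ⌊(a₀ + m_{k+1})/d_{k+1}⌋ (starting m₀ = 0, d₀ = 1), with convergents p_k = a_k·p_{k-1} + p_{k-2}, q_k = a_k·q_{k-1} + q_{k-2} (p₋₁ = 1, q₋₁ = 0):
  k = 0: a₀ = 10; p₀/q₀ = 10/1; p₀² − 102·q₀² = 100 − 102 = -2.
  k = 1: m = 10, d = 2, a = ⌊(10 + 10)/2⌋ = 10; p/q = (10·10 + 1)/(10·1 + 0) = 101/10; p² − 102·q² = 10201 − 10200 = 1.
  The first convergent with p² − 102·q² = 1 gives the fundamental solution (x₁, y₁) = (101, 10).
Step 2: Apply the recurrence (x_{n+1}, y_{n+1}) = (x₁x_n + 102y₁y_n, x₁y_n + y₁x_n) repeatedly.
  From (x_1, y_1) = (101, 10): x_2 = 101·101 + 102·10·10 = 20401; y_2 = 101·10 + 10·101 = 2020.
  From (x_2, y_2) = (20401, 2020): x_3 = 101·20401 + 102·10·2020 = 4120901; y_3 = 101·2020 + 10·20401 = 408030.
  From (x_3, y_3) = (4120901, 408030): x_4 = 101·4120901 + 102·10·408030 = 832401601; y_4 = 101·408030 + 10·4120901 = 82420040.
  From (x_4, y_4) = (832401601, 82420040): x_5 = 101·832401601 + 102·10·82420040 = 168141002501; y_5 = 101·82420040 + 10·832401601 = 16648440050.
Step 3: Verify x_5² - 102·y_5² = 28271396722041288255001 - 28271396722041288255000 = 1 (should be 1). ✓

(x_1, y_1) = (101, 10); (x_5, y_5) = (168141002501, 16648440050).


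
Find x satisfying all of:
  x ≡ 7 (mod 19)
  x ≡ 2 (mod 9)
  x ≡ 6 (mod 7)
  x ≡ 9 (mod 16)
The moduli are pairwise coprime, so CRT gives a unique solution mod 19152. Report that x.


Product of moduli M = 19 · 9 · 7 · 16 = 19152.
Merge one congruence at a time:
  Start: x ≡ 7 (mod 19).
  Combine with x ≡ 2 (mod 9); new modulus lcm = 171.
    Write x = 7 + 19·t and substitute into x ≡ 2 (mod 9): 19·t ≡ 2 − 7 = -5 (mod 9).
    Reduce coefficients mod 9: 1·t ≡ 4 (mod 9).
    So t ≡ 4 (mod 9).
    Then x = 7 + 19·4 = 83, valid modulo lcm(19, 9) = 171: x ≡ 83 (mod 171).
  Combine with x ≡ 6 (mod 7); new modulus lcm = 1197.
    Write x = 83 + 171·t and substitute into x ≡ 6 (mod 7): 171·t ≡ 6 − 83 = -77 (mod 7).
    Reduce coefficients mod 7: 3·t ≡ 0 (mod 7).
    The inverse of 3 mod 7 is 5 (since 3·5 = 15 = 2·7 + 1), so t ≡ 5·0 = 0 ≡ 0 (mod 7).
    Then x = 83 + 171·0 = 83, valid modulo lcm(171, 7) = 1197: x ≡ 83 (mod 1197).
  Combine with x ≡ 9 (mod 16); new modulus lcm = 19152.
    Write x = 83 + 1197·t and substitute into x ≡ 9 (mod 16): 1197·t ≡ 9 − 83 = -74 (mod 16).
    Reduce coefficients mod 16: 13·t ≡ 6 (mod 16).
    The inverse of 13 mod 16 is 5 (since 13·5 = 65 = 4·16 + 1), so t ≡ 5·6 = 30 ≡ 14 (mod 16).
    Then x = 83 + 1197·14 = 16841, valid modulo lcm(1197, 16) = 19152: x ≡ 16841 (mod 19152).
Verify against each original: 16841 mod 19 = 7, 16841 mod 9 = 2, 16841 mod 7 = 6, 16841 mod 16 = 9.

x ≡ 16841 (mod 19152).


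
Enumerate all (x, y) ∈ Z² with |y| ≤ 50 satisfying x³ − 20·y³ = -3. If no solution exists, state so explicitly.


The equation is x³ - 20y³ = -3. For fixed y, x³ = 20·y³ − 3, so a solution requires the RHS to be a perfect cube.
Strategy: iterate y from -50 to 50, compute RHS = 20·y³ − 3, and check whether it is a (positive or negative) perfect cube.
Check small values of y:
  y = 0: RHS = -3 is not a perfect cube.
  y = 1: RHS = 17 is not a perfect cube.
  y = -1: RHS = -23 is not a perfect cube.
  y = 2: RHS = 157 is not a perfect cube.
  y = -2: RHS = -163 is not a perfect cube.
  y = 3: RHS = 537 is not a perfect cube.
  y = -3: RHS = -543 is not a perfect cube.
Continuing the search up to |y| = 50 finds no solutions either.
No (x, y) in the scanned range satisfies the equation.

No integer solutions with |y| ≤ 50.


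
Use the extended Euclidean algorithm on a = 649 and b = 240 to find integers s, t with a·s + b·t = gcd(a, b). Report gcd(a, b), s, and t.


Euclidean algorithm on (649, 240) — divide until remainder is 0:
  649 = 2 · 240 + 169
  240 = 1 · 169 + 71
  169 = 2 · 71 + 27
  71 = 2 · 27 + 17
  27 = 1 · 17 + 10
  17 = 1 · 10 + 7
  10 = 1 · 7 + 3
  7 = 2 · 3 + 1
  3 = 3 · 1 + 0
gcd(649, 240) = 1.
Track Bezout coefficients alongside the remainders: start with r₀ = 649 = a·1 + b·0 (s = 1, t = 0) and r₁ = 240 = a·0 + b·1 (s = 0, t = 1); each new remainder r_{k+1} = r_{k-1} − q_k·r_k inherits s_{k+1} = s_{k-1} − q_k·s_k, t_{k+1} = t_{k-1} − q_k·t_k, so r_k = a·s_k + b·t_k at every step:
  q = 2: r = 169, s = 1 − 2·0 = 1, t = 0 − 2·1 = -2  (check: 649·1 + 240·(-2) = 169)
  q = 1: r = 71, s = 0 − 1·1 = -1, t = 1 − 1·(-2) = 3  (check: 649·(-1) + 240·3 = 71)
  q = 2: r = 27, s = 1 − 2·(-1) = 3, t = -2 − 2·3 = -8  (check: 649·3 + 240·(-8) = 27)
  q = 2: r = 17, s = -1 − 2·3 = -7, t = 3 − 2·(-8) = 19  (check: 649·(-7) + 240·19 = 17)
  q = 1: r = 10, s = 3 − 1·(-7) = 10, t = -8 − 1·19 = -27  (check: 649·10 + 240·(-27) = 10)
  q = 1: r = 7, s = -7 − 1·10 = -17, t = 19 − 1·(-27) = 46  (check: 649·(-17) + 240·46 = 7)
  q = 1: r = 3, s = 10 − 1·(-17) = 27, t = -27 − 1·46 = -73  (check: 649·27 + 240·(-73) = 3)
  q = 2: r = 1, s = -17 − 2·27 = -71, t = 46 − 2·(-73) = 192  (check: 649·(-71) + 240·192 = 1)
The row with r = 1 (the gcd) gives the Bezout coefficients s = -71, t = 192.
Result: 649 · (-71) + 240 · (192) = 1.

gcd(649, 240) = 1; s = -71, t = 192 (check: 649·(-71) + 240·192 = 1).


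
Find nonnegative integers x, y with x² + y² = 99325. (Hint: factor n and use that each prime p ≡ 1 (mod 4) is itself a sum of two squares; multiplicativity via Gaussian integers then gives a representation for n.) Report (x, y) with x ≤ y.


Step 1: Factor n = 99325 = 5^2 · 29 · 137.
Step 2: Check the mod-4 condition on each prime factor: 5 ≡ 1 (mod 4), exponent 2; 29 ≡ 1 (mod 4), exponent 1; 137 ≡ 1 (mod 4), exponent 1.
All primes ≡ 3 (mod 4) appear to even exponent (or don't appear), so by the two-squares theorem n IS expressible as a sum of two squares.
Step 3: Build a representation. Group n = k² · m with k = 5 and m = 29 · 137 = 3973 (a product of primes ≡ 1 (mod 4)); a representation of m scales to one of n via (k·x)² + (k·y)² = k²(x² + y²). Each prime p ≡ 1 (mod 4) is itself a sum of two squares; find a² by testing p − a² for a perfect square:
  29: 29 − 1² = 28, 29 − 2² = 25 = 5² ⇒ 29 = 2² + 5².
  137: 137 − 1² = 136, 137 − 2² = 133, 137 − 3² = 128, 137 − 4² = 121 = 11² ⇒ 137 = 4² + 11².
  Combine using the Brahmagupta–Fibonacci identity (a² + b²)(c² + d²) = (ac − bd)² + (ad + bc)² = (ac + bd)² + (ad − bc)²:
  29 · 137 = 3973: from (2² + 5²)(4² + 11²), take (2·4 − 5·11, 2·11 + 5·4) = (8 − 55, 22 + 20) = (-47, 42); dropping signs (only squares matter) gives (47, 42); check 47² + 42² = 2209 + 1764 = 3973 ✓.
  Scale by k = 5: (5·47, 5·42) = (235, 210).
Step 4: Order so x ≤ y and verify: 210² + 235² = 44100 + 55225 = 99325 = n. ✓

n = 99325 = 210² + 235² (one valid representation with x ≤ y).


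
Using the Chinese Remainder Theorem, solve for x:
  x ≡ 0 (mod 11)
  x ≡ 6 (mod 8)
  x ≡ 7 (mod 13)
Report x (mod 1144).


Moduli 11, 8, 13 are pairwise coprime; by CRT there is a unique solution modulo M = 11 · 8 · 13 = 1144.
Solve pairwise, accumulating the modulus:
  Start with x ≡ 0 (mod 11).
  Combine with x ≡ 6 (mod 8): since gcd(11, 8) = 1, we get a unique residue mod 88.
    Write x = 0 + 11·t and substitute into x ≡ 6 (mod 8): 11·t ≡ 6 − 0 = 6 (mod 8).
    Reduce coefficients mod 8: 3·t ≡ 6 (mod 8).
    The inverse of 3 mod 8 is 3 (since 3·3 = 9 = 1·8 + 1), so t ≡ 3·6 = 18 ≡ 2 (mod 8).
    Then x = 0 + 11·2 = 22, valid modulo lcm(11, 8) = 88: x ≡ 22 (mod 88).
  Combine with x ≡ 7 (mod 13): since gcd(88, 13) = 1, we get a unique residue mod 1144.
    Write x = 22 + 88·t and substitute into x ≡ 7 (mod 13): 88·t ≡ 7 − 22 = -15 (mod 13).
    Reduce coefficients mod 13: 10·t ≡ 11 (mod 13).
    The inverse of 10 mod 13 is 4 (since 10·4 = 40 = 3·13 + 1), so t ≡ 4·11 = 44 ≡ 5 (mod 13).
    Then x = 22 + 88·5 = 462, valid modulo lcm(88, 13) = 1144: x ≡ 462 (mod 1144).
Verify: 462 mod 11 = 0 ✓, 462 mod 8 = 6 ✓, 462 mod 13 = 7 ✓.

x ≡ 462 (mod 1144).


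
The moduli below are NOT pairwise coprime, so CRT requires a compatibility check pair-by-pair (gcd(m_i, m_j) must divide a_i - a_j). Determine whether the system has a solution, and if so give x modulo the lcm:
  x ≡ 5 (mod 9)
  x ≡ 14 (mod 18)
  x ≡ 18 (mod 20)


Moduli 9, 18, 20 are not pairwise coprime, so CRT works modulo lcm(m_i) when all pairwise compatibility conditions hold.
Pairwise compatibility: gcd(m_i, m_j) must divide a_i - a_j for every pair.
Merge one congruence at a time:
  Start: x ≡ 5 (mod 9).
  Combine with x ≡ 14 (mod 18): gcd(9, 18) = 9; 14 - 5 = 9, which IS divisible by 9, so compatible.
    Write x = 5 + 9·t and substitute into x ≡ 14 (mod 18): 9·t ≡ 14 − 5 = 9 (mod 18).
    Divide the congruence (and modulus) by g = 9: 1·t ≡ 1 (mod 2).
    So t ≡ 1 (mod 2).
    Then x = 5 + 9·1 = 14, valid modulo lcm(9, 18) = 18: x ≡ 14 (mod 18).
  Combine with x ≡ 18 (mod 20): gcd(18, 20) = 2; 18 - 14 = 4, which IS divisible by 2, so compatible.
    Write x = 14 + 18·t and substitute into x ≡ 18 (mod 20): 18·t ≡ 18 − 14 = 4 (mod 20).
    Divide the congruence (and modulus) by g = 2: 9·t ≡ 2 (mod 10).
    The inverse of 9 mod 10 is 9 (since 9·9 = 81 = 8·10 + 1), so t ≡ 9·2 = 18 ≡ 8 (mod 10).
    Then x = 14 + 18·8 = 158, valid modulo lcm(18, 20) = 180: x ≡ 158 (mod 180).
Verify: 158 mod 9 = 5, 158 mod 18 = 14, 158 mod 20 = 18.

x ≡ 158 (mod 180).


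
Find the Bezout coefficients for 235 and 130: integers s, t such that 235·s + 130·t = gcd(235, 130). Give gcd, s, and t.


Euclidean algorithm on (235, 130) — divide until remainder is 0:
  235 = 1 · 130 + 105
  130 = 1 · 105 + 25
  105 = 4 · 25 + 5
  25 = 5 · 5 + 0
gcd(235, 130) = 5.
Track Bezout coefficients alongside the remainders: start with r₀ = 235 = a·1 + b·0 (s = 1, t = 0) and r₁ = 130 = a·0 + b·1 (s = 0, t = 1); each new remainder r_{k+1} = r_{k-1} − q_k·r_k inherits s_{k+1} = s_{k-1} − q_k·s_k, t_{k+1} = t_{k-1} − q_k·t_k, so r_k = a·s_k + b·t_k at every step:
  q = 1: r = 105, s = 1 − 1·0 = 1, t = 0 − 1·1 = -1  (check: 235·1 + 130·(-1) = 105)
  q = 1: r = 25, s = 0 − 1·1 = -1, t = 1 − 1·(-1) = 2  (check: 235·(-1) + 130·2 = 25)
  q = 4: r = 5, s = 1 − 4·(-1) = 5, t = -1 − 4·2 = -9  (check: 235·5 + 130·(-9) = 5)
The row with r = 5 (the gcd) gives the Bezout coefficients s = 5, t = -9.
Result: 235 · (5) + 130 · (-9) = 5.

gcd(235, 130) = 5; s = 5, t = -9 (check: 235·5 + 130·(-9) = 5).


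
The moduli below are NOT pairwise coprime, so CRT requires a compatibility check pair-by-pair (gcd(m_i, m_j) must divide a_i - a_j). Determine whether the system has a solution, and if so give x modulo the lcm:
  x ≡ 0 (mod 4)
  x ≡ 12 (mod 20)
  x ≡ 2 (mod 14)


Moduli 4, 20, 14 are not pairwise coprime, so CRT works modulo lcm(m_i) when all pairwise compatibility conditions hold.
Pairwise compatibility: gcd(m_i, m_j) must divide a_i - a_j for every pair.
Merge one congruence at a time:
  Start: x ≡ 0 (mod 4).
  Combine with x ≡ 12 (mod 20): gcd(4, 20) = 4; 12 - 0 = 12, which IS divisible by 4, so compatible.
    Write x = 0 + 4·t and substitute into x ≡ 12 (mod 20): 4·t ≡ 12 − 0 = 12 (mod 20).
    Divide the congruence (and modulus) by g = 4: 1·t ≡ 3 (mod 5).
    So t ≡ 3 (mod 5).
    Then x = 0 + 4·3 = 12, valid modulo lcm(4, 20) = 20: x ≡ 12 (mod 20).
  Combine with x ≡ 2 (mod 14): gcd(20, 14) = 2; 2 - 12 = -10, which IS divisible by 2, so compatible.
    Write x = 12 + 20·t and substitute into x ≡ 2 (mod 14): 20·t ≡ 2 − 12 = -10 (mod 14).
    Divide the congruence (and modulus) by g = 2: 10·t ≡ -5 (mod 7).
    Reduce coefficients mod 7: 3·t ≡ 2 (mod 7).
    The inverse of 3 mod 7 is 5 (since 3·5 = 15 = 2·7 + 1), so t ≡ 5·2 = 10 ≡ 3 (mod 7).
    Then x = 12 + 20·3 = 72, valid modulo lcm(20, 14) = 140: x ≡ 72 (mod 140).
Verify: 72 mod 4 = 0, 72 mod 20 = 12, 72 mod 14 = 2.

x ≡ 72 (mod 140).


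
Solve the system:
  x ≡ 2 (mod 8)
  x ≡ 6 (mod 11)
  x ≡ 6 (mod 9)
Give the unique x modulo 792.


Moduli 8, 11, 9 are pairwise coprime; by CRT there is a unique solution modulo M = 8 · 11 · 9 = 792.
Solve pairwise, accumulating the modulus:
  Start with x ≡ 2 (mod 8).
  Combine with x ≡ 6 (mod 11): since gcd(8, 11) = 1, we get a unique residue mod 88.
    Write x = 2 + 8·t and substitute into x ≡ 6 (mod 11): 8·t ≡ 6 − 2 = 4 (mod 11).
    The inverse of 8 mod 11 is 7 (since 8·7 = 56 = 5·11 + 1), so t ≡ 7·4 = 28 ≡ 6 (mod 11).
    Then x = 2 + 8·6 = 50, valid modulo lcm(8, 11) = 88: x ≡ 50 (mod 88).
  Combine with x ≡ 6 (mod 9): since gcd(88, 9) = 1, we get a unique residue mod 792.
    Write x = 50 + 88·t and substitute into x ≡ 6 (mod 9): 88·t ≡ 6 − 50 = -44 (mod 9).
    Reduce coefficients mod 9: 7·t ≡ 1 (mod 9).
    The inverse of 7 mod 9 is 4 (since 7·4 = 28 = 3·9 + 1), so t ≡ 4·1 = 4 ≡ 4 (mod 9).
    Then x = 50 + 88·4 = 402, valid modulo lcm(88, 9) = 792: x ≡ 402 (mod 792).
Verify: 402 mod 8 = 2 ✓, 402 mod 11 = 6 ✓, 402 mod 9 = 6 ✓.

x ≡ 402 (mod 792).


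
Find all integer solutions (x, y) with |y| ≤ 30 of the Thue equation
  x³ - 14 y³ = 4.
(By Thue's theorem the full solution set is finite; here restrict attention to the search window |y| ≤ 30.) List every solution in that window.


The equation is x³ - 14y³ = 4. For fixed y, x³ = 14·y³ + 4, so a solution requires the RHS to be a perfect cube.
Strategy: iterate y from -30 to 30, compute RHS = 14·y³ + 4, and check whether it is a (positive or negative) perfect cube.
Check small values of y:
  y = 0: RHS = 4 is not a perfect cube.
  y = 1: RHS = 18 is not a perfect cube.
  y = -1: RHS = -10 is not a perfect cube.
  y = 2: RHS = 116 is not a perfect cube.
  y = -2: RHS = -108 is not a perfect cube.
  y = 3: RHS = 382 is not a perfect cube.
  y = -3: RHS = -374 is not a perfect cube.
Continuing the search up to |y| = 30 finds no solutions either.
No (x, y) in the scanned range satisfies the equation.

No integer solutions with |y| ≤ 30.


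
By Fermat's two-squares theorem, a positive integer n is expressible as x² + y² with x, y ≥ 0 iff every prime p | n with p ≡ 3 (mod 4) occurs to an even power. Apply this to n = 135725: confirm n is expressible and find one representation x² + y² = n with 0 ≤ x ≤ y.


Step 1: Factor n = 135725 = 5^2 · 61 · 89.
Step 2: Check the mod-4 condition on each prime factor: 5 ≡ 1 (mod 4), exponent 2; 61 ≡ 1 (mod 4), exponent 1; 89 ≡ 1 (mod 4), exponent 1.
All primes ≡ 3 (mod 4) appear to even exponent (or don't appear), so by the two-squares theorem n IS expressible as a sum of two squares.
Step 3: Build a representation. Group n = k² · m with k = 5 and m = 61 · 89 = 5429 (a product of primes ≡ 1 (mod 4)); a representation of m scales to one of n via (k·x)² + (k·y)² = k²(x² + y²). Each prime p ≡ 1 (mod 4) is itself a sum of two squares; find a² by testing p − a² for a perfect square:
  61: 61 − 1² = 60, 61 − 2² = 57, 61 − 3² = 52, 61 − 4² = 45, 61 − 5² = 36 = 6² ⇒ 61 = 5² + 6².
  89: 89 − 1² = 88, 89 − 2² = 85, 89 − 3² = 80, 89 − 4² = 73, 89 − 5² = 64 = 8² ⇒ 89 = 5² + 8².
  Combine using the Brahmagupta–Fibonacci identity (a² + b²)(c² + d²) = (ac − bd)² + (ad + bc)² = (ac + bd)² + (ad − bc)²:
  61 · 89 = 5429: from (5² + 6²)(5² + 8²), take (5·5 − 6·8, 5·8 + 6·5) = (25 − 48, 40 + 30) = (-23, 70); dropping signs (only squares matter) gives (23, 70); check 23² + 70² = 529 + 4900 = 5429 ✓.
  Scale by k = 5: (5·23, 5·70) = (115, 350).
Step 4: Order so x ≤ y and verify: 115² + 350² = 13225 + 122500 = 135725 = n. ✓

n = 135725 = 115² + 350² (one valid representation with x ≤ y).


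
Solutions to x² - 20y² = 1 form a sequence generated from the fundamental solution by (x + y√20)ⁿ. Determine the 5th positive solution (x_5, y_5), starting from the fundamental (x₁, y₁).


Step 1: Find the fundamental solution (x₁, y₁) of x² - 20y² = 1.
  Expand √20 as a continued fraction. a₀ = ⌊√20⌋ = 4; iterate m_{k+1} = d_k·a_k − m_k, d_{k+1} = (20 − m_{k+1}²)/d_k, a_{k+1} = ⌊(a₀ + m_{k+1})/d_{k+1}⌋ (starting m₀ = 0, d₀ = 1), with convergents p_k = a_k·p_{k-1} + p_{k-2}, q_k = a_k·q_{k-1} + q_{k-2} (p₋₁ = 1, q₋₁ = 0):
  k = 0: a₀ = 4; p₀/q₀ = 4/1; p₀² − 20·q₀² = 16 − 20 = -4.
  k = 1: m = 4, d = 4, a = ⌊(4 + 4)/4⌋ = 2; p/q = (2·4 + 1)/(2·1 + 0) = 9/2; p² − 20·q² = 81 − 80 = 1.
  The first convergent with p² − 20·q² = 1 gives the fundamental solution (x₁, y₁) = (9, 2).
Step 2: Apply the recurrence (x_{n+1}, y_{n+1}) = (x₁x_n + 20y₁y_n, x₁y_n + y₁x_n) repeatedly.
  From (x_1, y_1) = (9, 2): x_2 = 9·9 + 20·2·2 = 161; y_2 = 9·2 + 2·9 = 36.
  From (x_2, y_2) = (161, 36): x_3 = 9·161 + 20·2·36 = 2889; y_3 = 9·36 + 2·161 = 646.
  From (x_3, y_3) = (2889, 646): x_4 = 9·2889 + 20·2·646 = 51841; y_4 = 9·646 + 2·2889 = 11592.
  From (x_4, y_4) = (51841, 11592): x_5 = 9·51841 + 20·2·11592 = 930249; y_5 = 9·11592 + 2·51841 = 208010.
Step 3: Verify x_5² - 20·y_5² = 865363202001 - 865363202000 = 1 (should be 1). ✓

(x_1, y_1) = (9, 2); (x_5, y_5) = (930249, 208010).


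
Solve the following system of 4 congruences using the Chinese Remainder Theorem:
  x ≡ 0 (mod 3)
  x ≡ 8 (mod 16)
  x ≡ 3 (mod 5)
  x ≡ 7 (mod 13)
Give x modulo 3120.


Product of moduli M = 3 · 16 · 5 · 13 = 3120.
Merge one congruence at a time:
  Start: x ≡ 0 (mod 3).
  Combine with x ≡ 8 (mod 16); new modulus lcm = 48.
    Write x = 0 + 3·t and substitute into x ≡ 8 (mod 16): 3·t ≡ 8 − 0 = 8 (mod 16).
    The inverse of 3 mod 16 is 11 (since 3·11 = 33 = 2·16 + 1), so t ≡ 11·8 = 88 ≡ 8 (mod 16).
    Then x = 0 + 3·8 = 24, valid modulo lcm(3, 16) = 48: x ≡ 24 (mod 48).
  Combine with x ≡ 3 (mod 5); new modulus lcm = 240.
    Write x = 24 + 48·t and substitute into x ≡ 3 (mod 5): 48·t ≡ 3 − 24 = -21 (mod 5).
    Reduce coefficients mod 5: 3·t ≡ 4 (mod 5).
    The inverse of 3 mod 5 is 2 (since 3·2 = 6 = 1·5 + 1), so t ≡ 2·4 = 8 ≡ 3 (mod 5).
    Then x = 24 + 48·3 = 168, valid modulo lcm(48, 5) = 240: x ≡ 168 (mod 240).
  Combine with x ≡ 7 (mod 13); new modulus lcm = 3120.
    Write x = 168 + 240·t and substitute into x ≡ 7 (mod 13): 240·t ≡ 7 − 168 = -161 (mod 13).
    Reduce coefficients mod 13: 6·t ≡ 8 (mod 13).
    The inverse of 6 mod 13 is 11 (since 6·11 = 66 = 5·13 + 1), so t ≡ 11·8 = 88 ≡ 10 (mod 13).
    Then x = 168 + 240·10 = 2568, valid modulo lcm(240, 13) = 3120: x ≡ 2568 (mod 3120).
Verify against each original: 2568 mod 3 = 0, 2568 mod 16 = 8, 2568 mod 5 = 3, 2568 mod 13 = 7.

x ≡ 2568 (mod 3120).
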